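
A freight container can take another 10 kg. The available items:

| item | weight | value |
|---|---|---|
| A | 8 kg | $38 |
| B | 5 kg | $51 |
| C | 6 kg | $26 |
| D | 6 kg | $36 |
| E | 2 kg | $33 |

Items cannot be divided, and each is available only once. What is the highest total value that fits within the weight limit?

Check high-value combinations within 10 kg:
- B+E: weight 5+2=7, value 51+33=84
- A+E: weight 8+2=10, value 38+33=71
- D+E: weight 6+2=8, value 36+33=69
- C+E: weight 6+2=8, value 26+33=59
Best: $84.

$84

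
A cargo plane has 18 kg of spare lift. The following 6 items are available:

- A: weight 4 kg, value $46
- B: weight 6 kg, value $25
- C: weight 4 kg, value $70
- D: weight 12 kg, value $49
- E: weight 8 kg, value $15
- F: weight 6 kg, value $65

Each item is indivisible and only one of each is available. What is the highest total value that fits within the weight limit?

$181

This is a 0/1 knapsack; check combinations near the capacity.
- A+C+F: weight 4+4+6=14, value 46+70+65=181
- B+C+F: weight 6+4+6=16, value 25+70+65=160
- C+E+F: weight 4+8+6=18, value 70+15+65=150
Best: $181.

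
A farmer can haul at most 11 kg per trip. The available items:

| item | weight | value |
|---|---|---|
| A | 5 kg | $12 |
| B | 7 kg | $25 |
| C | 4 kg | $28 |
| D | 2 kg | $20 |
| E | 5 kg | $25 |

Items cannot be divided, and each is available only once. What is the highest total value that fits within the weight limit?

$73

Check high-value combinations within 11 kg:
- C+D+E: weight 4+2+5=11, value 28+20+25=73
- A+C+D: weight 5+4+2=11, value 12+28+20=60
- C+E: weight 4+5=9, value 28+25=53
- B+C: weight 7+4=11, value 25+28=53
- C+D: weight 4+2=6, value 28+20=48
Best: $73.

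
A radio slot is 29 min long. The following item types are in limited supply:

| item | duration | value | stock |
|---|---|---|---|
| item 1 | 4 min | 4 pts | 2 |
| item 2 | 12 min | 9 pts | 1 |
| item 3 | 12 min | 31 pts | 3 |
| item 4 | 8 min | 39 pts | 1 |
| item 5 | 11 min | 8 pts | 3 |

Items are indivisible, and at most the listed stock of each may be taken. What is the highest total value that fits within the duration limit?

78 pts

Best selections within duration 29 and stock limits:
- 2×item 1 + 1×item 3 + 1×item 4: duration 28, value 78
- 1×item 1 + 1×item 3 + 1×item 4: duration 24, value 74
- 1×item 3 + 1×item 4: duration 20, value 70
- 1×item 1 + 2×item 3: duration 28, value 66
Best: 78 pts.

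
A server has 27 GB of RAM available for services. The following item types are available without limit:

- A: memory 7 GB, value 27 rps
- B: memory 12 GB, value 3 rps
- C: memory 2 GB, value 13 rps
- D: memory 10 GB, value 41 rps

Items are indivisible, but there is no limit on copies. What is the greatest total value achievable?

Best value-per-unit is C at 13/2, and filling with it alone uses memory 13×2=26. No mix of the others beats 13×13 = 169.

169 rps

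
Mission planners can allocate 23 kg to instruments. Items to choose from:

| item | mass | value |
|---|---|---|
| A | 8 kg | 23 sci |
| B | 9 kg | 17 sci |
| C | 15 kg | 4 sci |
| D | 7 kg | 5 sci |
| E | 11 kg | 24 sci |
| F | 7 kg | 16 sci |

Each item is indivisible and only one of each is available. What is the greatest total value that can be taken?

47 sci

Check high-value combinations within 23 kg:
- A+E: mass 8+11=19, value 23+24=47
- A+D+F: mass 8+7+7=22, value 23+5+16=44
- B+E: mass 9+11=20, value 17+24=41
Best: 47 sci.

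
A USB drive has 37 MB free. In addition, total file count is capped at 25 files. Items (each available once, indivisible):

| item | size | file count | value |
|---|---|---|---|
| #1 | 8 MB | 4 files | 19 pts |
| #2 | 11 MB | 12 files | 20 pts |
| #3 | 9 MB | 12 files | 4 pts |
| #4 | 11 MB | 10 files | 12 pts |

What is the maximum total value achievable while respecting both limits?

39 pts

Feasible sets respecting both limits:
- #1+#2: size 19, file count 16, value 39
- #2+#4: size 22, file count 22, value 32
- #1+#4: size 19, file count 14, value 31
Best: 39 pts.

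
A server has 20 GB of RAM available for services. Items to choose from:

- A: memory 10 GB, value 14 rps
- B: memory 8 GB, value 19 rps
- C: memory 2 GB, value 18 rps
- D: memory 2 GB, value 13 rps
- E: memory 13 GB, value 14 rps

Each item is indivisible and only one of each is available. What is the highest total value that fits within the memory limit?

This is a 0/1 knapsack; check combinations near the capacity.
- A+B+C: memory 10+8+2=20, value 14+19+18=51
- B+C+D: memory 8+2+2=12, value 19+18+13=50
- A+B+D: memory 10+8+2=20, value 14+19+13=46
- A+C+D: memory 10+2+2=14, value 14+18+13=45
Best: 51 rps.

51 rps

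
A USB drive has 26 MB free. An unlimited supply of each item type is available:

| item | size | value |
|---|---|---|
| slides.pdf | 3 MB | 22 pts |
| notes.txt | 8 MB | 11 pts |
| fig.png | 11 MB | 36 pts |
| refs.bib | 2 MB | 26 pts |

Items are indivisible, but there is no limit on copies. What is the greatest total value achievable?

338 pts

Best value-per-unit is refs.bib at 26/2, and filling with it alone uses size 13×2=26. No mix of the others beats 13×26 = 338.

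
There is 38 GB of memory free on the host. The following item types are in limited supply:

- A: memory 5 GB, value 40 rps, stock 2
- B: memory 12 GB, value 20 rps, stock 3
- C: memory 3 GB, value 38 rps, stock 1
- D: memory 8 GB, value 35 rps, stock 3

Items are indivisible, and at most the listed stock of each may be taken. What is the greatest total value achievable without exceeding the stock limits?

223 rps

Top feasible selections:
- 2×A + 1×C + 3×D: memory 37, value 223
- 2×A + 1×C + 2×D: memory 29, value 188
Best: 223 rps.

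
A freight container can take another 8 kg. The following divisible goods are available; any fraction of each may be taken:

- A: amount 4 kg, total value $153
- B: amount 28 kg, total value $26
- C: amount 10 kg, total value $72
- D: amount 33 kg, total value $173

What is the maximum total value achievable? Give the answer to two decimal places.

181.80

Take in order of value per unit:
- A (153/4 per unit): all 4 → value 153, running total 153.00
- C (72/10 per unit): 4 of 10 → value 4×72/10 = 28.8000, running total 181.80
Total 181.80.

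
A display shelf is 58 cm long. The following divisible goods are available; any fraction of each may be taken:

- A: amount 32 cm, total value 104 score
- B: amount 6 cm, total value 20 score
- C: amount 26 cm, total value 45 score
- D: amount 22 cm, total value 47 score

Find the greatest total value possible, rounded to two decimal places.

166.73

Take in order of value per unit:
- B (20/6 per unit): all 6 → value 20, running total 20.00
- A (104/32 per unit): all 32 → value 104, running total 124.00
- D (47/22 per unit): 20 of 22 → value 20×47/22 = 42.7273, running total 166.73
Total 166.73.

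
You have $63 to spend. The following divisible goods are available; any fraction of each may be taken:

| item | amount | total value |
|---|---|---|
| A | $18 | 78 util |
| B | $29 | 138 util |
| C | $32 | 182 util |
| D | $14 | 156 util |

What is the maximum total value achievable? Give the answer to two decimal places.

418.90

Take in order of value per unit:
- D (156/14 per unit): all 14 → value 156, running total 156.00
- C (182/32 per unit): all 32 → value 182, running total 338.00
- B (138/29 per unit): 17 of 29 → value 17×138/29 = 80.8966, running total 418.90
Total 418.90.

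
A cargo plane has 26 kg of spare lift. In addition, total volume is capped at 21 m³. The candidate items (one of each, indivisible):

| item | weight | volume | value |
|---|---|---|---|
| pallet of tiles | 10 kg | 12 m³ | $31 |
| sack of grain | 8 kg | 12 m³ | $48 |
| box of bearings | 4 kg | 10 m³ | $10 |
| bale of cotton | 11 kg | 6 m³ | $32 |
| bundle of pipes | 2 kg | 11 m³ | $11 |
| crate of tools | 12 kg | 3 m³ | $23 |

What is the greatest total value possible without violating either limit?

Feasible sets respecting both limits:
- sack of grain+bale of cotton: weight 19, volume 18, value 80
- sack of grain+crate of tools: weight 20, volume 15, value 71
- bale of cotton+bundle of pipes+crate of tools: weight 25, volume 20, value 66
Best: $80.

$80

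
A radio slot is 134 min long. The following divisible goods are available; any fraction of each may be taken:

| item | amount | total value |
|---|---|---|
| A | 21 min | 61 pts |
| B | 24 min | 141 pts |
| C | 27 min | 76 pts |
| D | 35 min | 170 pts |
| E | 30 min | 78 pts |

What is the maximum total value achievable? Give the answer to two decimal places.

Take in order of value per unit:
- B (141/24 per unit): all 24 → value 141, running total 141.00
- D (170/35 per unit): all 35 → value 170, running total 311.00
- A (61/21 per unit): all 21 → value 61, running total 372.00
- C (76/27 per unit): all 27 → value 76, running total 448.00
- E (78/30 per unit): 27 of 30 → value 27×78/30 = 70.2000, running total 518.20
Total 518.20.

518.20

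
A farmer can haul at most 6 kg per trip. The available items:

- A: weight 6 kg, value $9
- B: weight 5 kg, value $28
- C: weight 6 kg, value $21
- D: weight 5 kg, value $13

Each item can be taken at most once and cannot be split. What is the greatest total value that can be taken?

Check high-value combinations within 6 kg:
- B: weight 5, value 28
- C: weight 6, value 21
- D: weight 5, value 13
Best: $28.

$28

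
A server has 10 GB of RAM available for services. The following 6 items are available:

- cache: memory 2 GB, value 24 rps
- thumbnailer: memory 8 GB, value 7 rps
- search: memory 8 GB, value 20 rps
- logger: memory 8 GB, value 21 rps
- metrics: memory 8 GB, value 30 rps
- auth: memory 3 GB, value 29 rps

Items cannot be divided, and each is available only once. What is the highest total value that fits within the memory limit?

Check high-value combinations within 10 GB:
- cache+metrics: memory 2+8=10, value 24+30=54
- cache+auth: memory 2+3=5, value 24+29=53
- cache+logger: memory 2+8=10, value 24+21=45
- cache+search: memory 2+8=10, value 24+20=44
- cache+thumbnailer: memory 2+8=10, value 24+7=31
Best: 54 rps.

54 rps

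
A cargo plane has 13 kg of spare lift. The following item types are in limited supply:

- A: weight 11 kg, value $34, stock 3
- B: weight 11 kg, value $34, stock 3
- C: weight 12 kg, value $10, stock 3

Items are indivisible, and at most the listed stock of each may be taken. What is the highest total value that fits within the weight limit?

Best selections within weight 13 and stock limits:
- 1×B: weight 11, value 34
- 1×A: weight 11, value 34
Best: $34.

$34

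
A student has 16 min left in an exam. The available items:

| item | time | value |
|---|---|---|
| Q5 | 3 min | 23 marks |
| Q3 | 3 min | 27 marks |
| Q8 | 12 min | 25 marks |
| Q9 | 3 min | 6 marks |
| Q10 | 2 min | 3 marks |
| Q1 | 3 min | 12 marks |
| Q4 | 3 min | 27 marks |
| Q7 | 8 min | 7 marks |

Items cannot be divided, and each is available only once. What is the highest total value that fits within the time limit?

This is a 0/1 knapsack; check combinations near the capacity.
- Q5+Q3+Q9+Q1+Q4: time 3+3+3+3+3=15, value 23+27+6+12+27=95
- Q5+Q3+Q10+Q1+Q4: time 3+3+2+3+3=14, value 23+27+3+12+27=92
- Q5+Q3+Q1+Q4: time 3+3+3+3=12, value 23+27+12+27=89
Best: 95 marks.

95 marks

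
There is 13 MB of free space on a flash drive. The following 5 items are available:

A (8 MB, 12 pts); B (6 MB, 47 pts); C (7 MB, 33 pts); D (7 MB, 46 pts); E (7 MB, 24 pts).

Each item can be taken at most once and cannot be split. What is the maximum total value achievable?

Check high-value combinations within 13 MB:
- B+D: size 6+7=13, value 47+46=93
- B+C: size 6+7=13, value 47+33=80
- B+E: size 6+7=13, value 47+24=71
- B: size 6, value 47
- D: size 7, value 46
Best: 93 pts.

93 pts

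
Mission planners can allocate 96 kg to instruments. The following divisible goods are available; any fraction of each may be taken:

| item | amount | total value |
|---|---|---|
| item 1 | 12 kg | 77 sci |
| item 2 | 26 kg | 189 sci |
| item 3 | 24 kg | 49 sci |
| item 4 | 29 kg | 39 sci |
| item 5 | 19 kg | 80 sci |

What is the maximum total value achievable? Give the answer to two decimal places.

415.17

Take in order of value per unit:
- item 2 (189/26 per unit): all 26 → value 189, running total 189.00
- item 1 (77/12 per unit): all 12 → value 77, running total 266.00
- item 5 (80/19 per unit): all 19 → value 80, running total 346.00
- item 3 (49/24 per unit): all 24 → value 49, running total 395.00
- item 4 (39/29 per unit): 15 of 29 → value 15×39/29 = 20.1724, running total 415.17
Total 415.17.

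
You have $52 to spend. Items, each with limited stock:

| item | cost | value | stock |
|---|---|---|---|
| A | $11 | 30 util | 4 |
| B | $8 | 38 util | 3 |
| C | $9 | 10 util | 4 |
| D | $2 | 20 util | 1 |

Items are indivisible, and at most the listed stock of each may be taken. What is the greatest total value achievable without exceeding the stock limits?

194 util

Top feasible selections:
- 2×A + 3×B + 1×D: cost 48, value 194
- 3×A + 2×B + 1×D: cost 51, value 186
- 1×A + 3×B + 1×C + 1×D: cost 46, value 174
Best: 194 util.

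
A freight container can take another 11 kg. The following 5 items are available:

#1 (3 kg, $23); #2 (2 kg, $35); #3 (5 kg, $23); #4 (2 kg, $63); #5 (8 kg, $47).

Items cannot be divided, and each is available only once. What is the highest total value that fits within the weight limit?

This is a 0/1 knapsack; check combinations near the capacity.
- #1+#2+#4: weight 3+2+2=7, value 23+35+63=121
- #2+#3+#4: weight 2+5+2=9, value 35+23+63=121
- #4+#5: weight 2+8=10, value 63+47=110
- #1+#3+#4: weight 3+5+2=10, value 23+23+63=109
Best: $121.

$121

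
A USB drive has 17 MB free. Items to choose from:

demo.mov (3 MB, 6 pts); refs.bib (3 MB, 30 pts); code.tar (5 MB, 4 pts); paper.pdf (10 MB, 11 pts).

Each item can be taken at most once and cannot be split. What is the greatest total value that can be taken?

This is a 0/1 knapsack; check combinations near the capacity.
- demo.mov+refs.bib+paper.pdf: size 3+3+10=16, value 6+30+11=47
- refs.bib+paper.pdf: size 3+10=13, value 30+11=41
- demo.mov+refs.bib+code.tar: size 3+3+5=11, value 6+30+4=40
- demo.mov+refs.bib: size 3+3=6, value 6+30=36
- refs.bib+code.tar: size 3+5=8, value 30+4=34
Best: 47 pts.

47 pts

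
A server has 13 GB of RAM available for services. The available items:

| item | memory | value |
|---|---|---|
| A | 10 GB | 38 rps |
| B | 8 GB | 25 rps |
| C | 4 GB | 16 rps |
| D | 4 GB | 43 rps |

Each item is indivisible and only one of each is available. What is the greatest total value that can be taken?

68 rps

Check high-value combinations within 13 GB:
- B+D: memory 8+4=12, value 25+43=68
- C+D: memory 4+4=8, value 16+43=59
- D: memory 4, value 43
- B+C: memory 8+4=12, value 25+16=41
- A: memory 10, value 38
Best: 68 rps.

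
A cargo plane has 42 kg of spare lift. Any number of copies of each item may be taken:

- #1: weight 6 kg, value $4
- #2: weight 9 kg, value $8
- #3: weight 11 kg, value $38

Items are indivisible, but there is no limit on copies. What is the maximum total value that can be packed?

Best value-per-unit is #3 at 38/11; filling with it alone gives 3×38 = 114.
Optimal mix: 1×#2 + 3×#3 → weight 42, value 122.

$122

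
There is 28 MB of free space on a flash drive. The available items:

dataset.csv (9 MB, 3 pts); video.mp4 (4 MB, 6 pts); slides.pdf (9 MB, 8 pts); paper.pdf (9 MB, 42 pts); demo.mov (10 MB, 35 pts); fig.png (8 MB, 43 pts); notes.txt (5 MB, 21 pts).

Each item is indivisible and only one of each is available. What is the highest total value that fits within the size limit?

120 pts

Check high-value combinations within 28 MB:
- paper.pdf+demo.mov+fig.png: size 9+10+8=27, value 42+35+43=120
- video.mp4+paper.pdf+fig.png+notes.txt: size 4+9+8+5=26, value 6+42+43+21=112
- paper.pdf+fig.png+notes.txt: size 9+8+5=22, value 42+43+21=106
Best: 120 pts.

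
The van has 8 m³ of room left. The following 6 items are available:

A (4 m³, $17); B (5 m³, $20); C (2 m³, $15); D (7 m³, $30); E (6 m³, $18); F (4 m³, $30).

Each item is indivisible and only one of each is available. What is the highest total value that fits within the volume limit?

$47

Check high-value combinations within 8 m³:
- A+F: volume 4+4=8, value 17+30=47
- C+F: volume 2+4=6, value 15+30=45
- B+C: volume 5+2=7, value 20+15=35
- C+E: volume 2+6=8, value 15+18=33
- A+C: volume 4+2=6, value 17+15=32
Best: $47.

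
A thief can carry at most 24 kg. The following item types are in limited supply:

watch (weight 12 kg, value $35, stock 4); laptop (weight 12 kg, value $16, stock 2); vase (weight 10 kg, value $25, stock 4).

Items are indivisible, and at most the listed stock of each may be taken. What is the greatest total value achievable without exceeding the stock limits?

Best selections within weight 24 and stock limits:
- 2×watch: weight 24, value 70
- 1×watch + 1×vase: weight 22, value 60
Best: $70.

$70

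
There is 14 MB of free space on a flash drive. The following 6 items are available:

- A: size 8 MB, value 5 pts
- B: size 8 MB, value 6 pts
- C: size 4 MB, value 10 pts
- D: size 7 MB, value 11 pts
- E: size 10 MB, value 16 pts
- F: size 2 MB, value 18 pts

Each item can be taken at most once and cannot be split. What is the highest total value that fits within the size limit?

39 pts

Check high-value combinations within 14 MB:
- C+D+F: size 4+7+2=13, value 10+11+18=39
- E+F: size 10+2=12, value 16+18=34
- B+C+F: size 8+4+2=14, value 6+10+18=34
Best: 39 pts.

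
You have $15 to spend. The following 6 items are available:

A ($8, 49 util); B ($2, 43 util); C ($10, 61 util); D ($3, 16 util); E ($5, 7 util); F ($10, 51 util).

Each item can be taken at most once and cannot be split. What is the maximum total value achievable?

Check high-value combinations within $15:
- B+C+D: cost 2+10+3=15, value 43+61+16=120
- B+D+F: cost 2+3+10=15, value 43+16+51=110
- A+B+D: cost 8+2+3=13, value 49+43+16=108
Best: 120 util.

120 util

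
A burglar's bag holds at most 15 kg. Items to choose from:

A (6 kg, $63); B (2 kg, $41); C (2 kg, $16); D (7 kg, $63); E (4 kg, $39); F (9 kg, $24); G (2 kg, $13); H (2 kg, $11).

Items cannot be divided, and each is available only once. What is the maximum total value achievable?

$167

This is a 0/1 knapsack; check combinations near the capacity.
- A+B+D: weight 6+2+7=15, value 63+41+63=167
- A+B+C+E: weight 6+2+2+4=14, value 63+41+16+39=159
- B+C+D+E: weight 2+2+7+4=15, value 41+16+63+39=159
- A+B+E+G: weight 6+2+4+2=14, value 63+41+39+13=156
Best: $167.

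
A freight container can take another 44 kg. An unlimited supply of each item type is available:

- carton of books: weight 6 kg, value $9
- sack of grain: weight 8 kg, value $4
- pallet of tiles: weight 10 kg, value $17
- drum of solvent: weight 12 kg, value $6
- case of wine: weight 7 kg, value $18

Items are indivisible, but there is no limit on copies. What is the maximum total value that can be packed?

$108

Best value-per-unit is case of wine at 18/7, and filling with it alone uses weight 6×7=42. No mix of the others beats 6×18 = 108.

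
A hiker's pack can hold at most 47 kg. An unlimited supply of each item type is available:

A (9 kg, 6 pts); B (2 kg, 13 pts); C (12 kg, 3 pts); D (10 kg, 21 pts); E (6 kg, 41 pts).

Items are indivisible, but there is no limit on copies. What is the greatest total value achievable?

Best value-per-unit is E at 41/6; filling with it alone gives 7×41 = 287.
Optimal mix: 2×B + 7×E → weight 46, value 313.

313 pts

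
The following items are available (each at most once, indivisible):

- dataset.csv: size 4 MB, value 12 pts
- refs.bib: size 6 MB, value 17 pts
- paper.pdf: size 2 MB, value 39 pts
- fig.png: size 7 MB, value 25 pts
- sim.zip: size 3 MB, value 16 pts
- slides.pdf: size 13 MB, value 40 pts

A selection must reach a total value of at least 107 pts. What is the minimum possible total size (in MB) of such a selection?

22

Subsets with value ≥ 107, sorted by total size:
- dataset.csv+refs.bib+paper.pdf+fig.png+sim.zip: size 22, value 109
- dataset.csv+paper.pdf+sim.zip+slides.pdf: size 22, value 107
Minimum size: 22 MB.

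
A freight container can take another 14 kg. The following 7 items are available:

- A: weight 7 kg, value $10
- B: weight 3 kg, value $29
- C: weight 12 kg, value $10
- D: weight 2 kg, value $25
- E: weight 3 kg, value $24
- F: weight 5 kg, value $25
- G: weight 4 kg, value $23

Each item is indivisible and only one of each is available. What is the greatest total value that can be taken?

Check high-value combinations within 14 kg:
- B+D+E+F: weight 3+2+3+5=13, value 29+25+24+25=103
- B+D+F+G: weight 3+2+5+4=14, value 29+25+25+23=102
- B+D+E+G: weight 3+2+3+4=12, value 29+25+24+23=101
- D+E+F+G: weight 2+3+5+4=14, value 25+24+25+23=97
Best: $103.

$103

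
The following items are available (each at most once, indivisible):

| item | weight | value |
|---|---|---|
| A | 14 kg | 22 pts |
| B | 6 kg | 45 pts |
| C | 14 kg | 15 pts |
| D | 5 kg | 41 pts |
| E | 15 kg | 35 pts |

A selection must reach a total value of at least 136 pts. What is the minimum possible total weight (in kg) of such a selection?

40

Subsets with value ≥ 136, sorted by total weight:
- A+B+D+E: weight 40, value 143
- B+C+D+E: weight 40, value 136
- A+B+C+D+E: weight 54, value 158
Minimum weight: 40 kg.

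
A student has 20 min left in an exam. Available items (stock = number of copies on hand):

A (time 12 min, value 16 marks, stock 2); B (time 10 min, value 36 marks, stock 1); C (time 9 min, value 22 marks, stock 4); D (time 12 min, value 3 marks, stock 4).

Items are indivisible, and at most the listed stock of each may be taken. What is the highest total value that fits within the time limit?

Top feasible selections:
- 1×B + 1×C: time 19, value 58
- 2×C: time 18, value 44
- 1×B: time 10, value 36
- 1×C: time 9, value 22
Best: 58 marks.

58 marks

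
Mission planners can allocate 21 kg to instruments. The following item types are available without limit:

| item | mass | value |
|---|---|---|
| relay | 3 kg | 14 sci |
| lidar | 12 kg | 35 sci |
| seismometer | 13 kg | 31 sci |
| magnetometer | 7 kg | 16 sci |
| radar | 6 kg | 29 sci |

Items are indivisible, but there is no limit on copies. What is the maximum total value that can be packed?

101 sci

Best value-per-unit is radar at 29/6; filling with it alone gives 3×29 = 87.
Optimal mix: 1×relay + 3×radar → mass 21, value 101.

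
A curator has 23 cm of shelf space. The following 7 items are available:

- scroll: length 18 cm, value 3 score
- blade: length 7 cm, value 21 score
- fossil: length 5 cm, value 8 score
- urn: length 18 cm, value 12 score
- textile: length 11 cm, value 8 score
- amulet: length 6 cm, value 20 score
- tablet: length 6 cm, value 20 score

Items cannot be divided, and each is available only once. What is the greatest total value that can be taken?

61 score

Check high-value combinations within 23 cm:
- blade+amulet+tablet: length 7+6+6=19, value 21+20+20=61
- blade+fossil+amulet: length 7+5+6=18, value 21+8+20=49
- blade+fossil+tablet: length 7+5+6=18, value 21+8+20=49
Best: 61 score.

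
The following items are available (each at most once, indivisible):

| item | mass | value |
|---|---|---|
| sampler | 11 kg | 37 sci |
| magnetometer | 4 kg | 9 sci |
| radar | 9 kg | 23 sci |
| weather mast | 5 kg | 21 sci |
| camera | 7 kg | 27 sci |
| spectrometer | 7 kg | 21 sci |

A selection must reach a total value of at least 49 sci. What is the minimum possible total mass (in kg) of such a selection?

Subsets with value ≥ 49, sorted by total mass:
- sampler+weather mast: mass 16, value 58
- magnetometer+weather mast+camera: mass 16, value 57
- magnetometer+weather mast+spectrometer: mass 16, value 51
- radar+camera: mass 16, value 50
Minimum mass: 16 kg.

16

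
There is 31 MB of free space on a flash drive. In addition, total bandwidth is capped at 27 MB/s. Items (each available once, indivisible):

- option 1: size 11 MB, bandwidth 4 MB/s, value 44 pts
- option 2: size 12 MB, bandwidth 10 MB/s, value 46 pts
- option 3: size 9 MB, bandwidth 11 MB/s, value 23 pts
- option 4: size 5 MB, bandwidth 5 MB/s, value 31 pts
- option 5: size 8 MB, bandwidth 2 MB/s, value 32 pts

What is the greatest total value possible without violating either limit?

Feasible sets respecting both limits:
- option 1+option 2+option 5: size 31, bandwidth 16, value 122
- option 1+option 2+option 4: size 28, bandwidth 19, value 121
- option 2+option 4+option 5: size 25, bandwidth 17, value 109
- option 1+option 4+option 5: size 24, bandwidth 11, value 107
Best: 122 pts.

122 pts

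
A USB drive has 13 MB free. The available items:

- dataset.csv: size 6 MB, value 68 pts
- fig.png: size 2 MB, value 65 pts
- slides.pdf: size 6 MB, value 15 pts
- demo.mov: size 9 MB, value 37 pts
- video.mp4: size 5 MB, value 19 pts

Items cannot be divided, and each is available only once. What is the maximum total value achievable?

Check high-value combinations within 13 MB:
- dataset.csv+fig.png+video.mp4: size 6+2+5=13, value 68+65+19=152
- dataset.csv+fig.png: size 6+2=8, value 68+65=133
- fig.png+demo.mov: size 2+9=11, value 65+37=102
- fig.png+slides.pdf+video.mp4: size 2+6+5=13, value 65+15+19=99
Best: 152 pts.

152 pts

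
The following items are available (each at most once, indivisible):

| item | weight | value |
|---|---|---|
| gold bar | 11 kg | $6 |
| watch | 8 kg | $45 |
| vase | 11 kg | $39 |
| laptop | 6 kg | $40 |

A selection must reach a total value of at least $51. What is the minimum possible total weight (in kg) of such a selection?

14

Subsets with value ≥ 51, sorted by total weight:
- watch+laptop: weight 14, value 85
- vase+laptop: weight 17, value 79
- watch+vase: weight 19, value 84
- gold bar+watch: weight 19, value 51
Minimum weight: 14 kg.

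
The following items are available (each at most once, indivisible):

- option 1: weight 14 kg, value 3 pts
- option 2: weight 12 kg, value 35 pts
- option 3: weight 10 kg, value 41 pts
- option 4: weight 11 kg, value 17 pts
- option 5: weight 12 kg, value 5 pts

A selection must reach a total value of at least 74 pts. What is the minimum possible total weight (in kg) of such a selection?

Subsets with value ≥ 74, sorted by total weight:
- option 2+option 3: weight 22, value 76
- option 2+option 3+option 4: weight 33, value 93
Minimum weight: 22 kg.

22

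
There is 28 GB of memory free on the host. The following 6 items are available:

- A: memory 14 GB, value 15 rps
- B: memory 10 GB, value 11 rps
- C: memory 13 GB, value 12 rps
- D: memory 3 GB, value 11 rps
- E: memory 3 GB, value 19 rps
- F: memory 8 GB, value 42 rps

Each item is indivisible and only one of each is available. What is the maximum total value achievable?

87 rps

Check high-value combinations within 28 GB:
- A+D+E+F: memory 14+3+3+8=28, value 15+11+19+42=87
- C+D+E+F: memory 13+3+3+8=27, value 12+11+19+42=84
- B+D+E+F: memory 10+3+3+8=24, value 11+11+19+42=83
Best: 87 rps.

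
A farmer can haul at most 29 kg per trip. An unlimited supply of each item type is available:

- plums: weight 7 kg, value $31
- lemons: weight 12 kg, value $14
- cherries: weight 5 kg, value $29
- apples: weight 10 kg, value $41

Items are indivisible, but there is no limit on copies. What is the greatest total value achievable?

$149

Best value-per-unit is cherries at 29/5; filling with it alone gives 5×29 = 145.
Optimal mix: 2×plums + 3×cherries → weight 29, value 149.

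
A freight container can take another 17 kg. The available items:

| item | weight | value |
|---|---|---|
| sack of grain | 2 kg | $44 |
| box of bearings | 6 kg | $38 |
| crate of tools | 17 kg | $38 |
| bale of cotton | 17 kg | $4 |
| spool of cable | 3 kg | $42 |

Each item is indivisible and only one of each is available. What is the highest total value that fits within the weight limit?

$124

Check high-value combinations within 17 kg:
- sack of grain+box of bearings+spool of cable: weight 2+6+3=11, value 44+38+42=124
- sack of grain+spool of cable: weight 2+3=5, value 44+42=86
- sack of grain+box of bearings: weight 2+6=8, value 44+38=82
- box of bearings+spool of cable: weight 6+3=9, value 38+42=80
Best: $124.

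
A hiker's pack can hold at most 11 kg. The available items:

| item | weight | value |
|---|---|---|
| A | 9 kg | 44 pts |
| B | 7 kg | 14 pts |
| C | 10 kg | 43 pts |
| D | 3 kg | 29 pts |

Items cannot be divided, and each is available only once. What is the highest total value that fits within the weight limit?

44 pts

Check high-value combinations within 11 kg:
- A: weight 9, value 44
- C: weight 10, value 43
- B+D: weight 7+3=10, value 14+29=43
- D: weight 3, value 29
Best: 44 pts.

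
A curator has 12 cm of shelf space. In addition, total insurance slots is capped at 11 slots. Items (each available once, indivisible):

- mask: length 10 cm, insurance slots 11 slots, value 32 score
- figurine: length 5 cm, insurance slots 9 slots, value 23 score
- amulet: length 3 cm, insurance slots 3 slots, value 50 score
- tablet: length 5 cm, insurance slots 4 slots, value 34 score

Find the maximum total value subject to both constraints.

Feasible sets respecting both limits:
- amulet+tablet: length 8, insurance slots 7, value 84
- amulet: length 3, insurance slots 3, value 50
- tablet: length 5, insurance slots 4, value 34
- mask: length 10, insurance slots 11, value 32
Best: 84 score.

84 score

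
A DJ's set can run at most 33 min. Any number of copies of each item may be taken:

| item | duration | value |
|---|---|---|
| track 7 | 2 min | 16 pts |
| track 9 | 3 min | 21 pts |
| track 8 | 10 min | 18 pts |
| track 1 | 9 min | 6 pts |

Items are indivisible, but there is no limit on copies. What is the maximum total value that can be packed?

261 pts

Best value-per-unit is track 7 at 16/2; filling with it alone gives 16×16 = 256.
Optimal mix: 15×track 7 + 1×track 9 → duration 33, value 261.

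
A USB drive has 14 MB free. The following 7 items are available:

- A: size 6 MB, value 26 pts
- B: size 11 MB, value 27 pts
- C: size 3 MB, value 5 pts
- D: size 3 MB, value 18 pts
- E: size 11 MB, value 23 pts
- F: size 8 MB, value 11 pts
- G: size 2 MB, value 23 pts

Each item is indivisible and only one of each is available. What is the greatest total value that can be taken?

Check high-value combinations within 14 MB:
- A+C+D+G: size 6+3+3+2=14, value 26+5+18+23=72
- A+D+G: size 6+3+2=11, value 26+18+23=67
- A+C+G: size 6+3+2=11, value 26+5+23=54
- D+F+G: size 3+8+2=13, value 18+11+23=52
- B+G: size 11+2=13, value 27+23=50
Best: 72 pts.

72 pts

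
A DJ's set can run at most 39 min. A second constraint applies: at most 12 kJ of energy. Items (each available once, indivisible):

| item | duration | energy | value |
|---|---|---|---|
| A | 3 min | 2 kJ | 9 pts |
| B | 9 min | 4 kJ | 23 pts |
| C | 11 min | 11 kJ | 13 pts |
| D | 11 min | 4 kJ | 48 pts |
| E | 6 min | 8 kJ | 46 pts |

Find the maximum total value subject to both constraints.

Feasible sets respecting both limits:
- D+E: duration 17, energy 12, value 94
- A+B+D: duration 23, energy 10, value 80
- B+D: duration 20, energy 8, value 71
Best: 94 pts.

94 pts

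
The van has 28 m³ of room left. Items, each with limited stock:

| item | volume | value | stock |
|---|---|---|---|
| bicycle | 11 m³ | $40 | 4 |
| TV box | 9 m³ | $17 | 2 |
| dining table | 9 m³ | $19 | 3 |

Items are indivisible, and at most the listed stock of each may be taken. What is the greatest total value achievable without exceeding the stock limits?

Top feasible selections:
- 2×bicycle: volume 22, value 80
- 1×bicycle + 1×dining table: volume 20, value 59
- 1×bicycle + 1×TV box: volume 20, value 57
- 3×dining table: volume 27, value 57
Best: $80.

$80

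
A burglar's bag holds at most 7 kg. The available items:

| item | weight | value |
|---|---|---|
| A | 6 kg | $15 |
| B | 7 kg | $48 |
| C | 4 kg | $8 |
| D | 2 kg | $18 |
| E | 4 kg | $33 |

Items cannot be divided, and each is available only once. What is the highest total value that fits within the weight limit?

$51

Check high-value combinations within 7 kg:
- D+E: weight 2+4=6, value 18+33=51
- B: weight 7, value 48
- E: weight 4, value 33
- C+D: weight 4+2=6, value 8+18=26
Best: $51.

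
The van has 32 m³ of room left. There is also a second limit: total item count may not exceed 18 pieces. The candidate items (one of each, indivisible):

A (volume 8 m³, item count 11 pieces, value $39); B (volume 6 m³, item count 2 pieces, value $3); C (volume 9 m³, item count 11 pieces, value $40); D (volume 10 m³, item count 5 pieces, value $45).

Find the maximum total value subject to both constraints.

$88

Feasible sets respecting both limits:
- B+C+D: volume 25, item count 18, value 88
- A+B+D: volume 24, item count 18, value 87
- C+D: volume 19, item count 16, value 85
Best: $88.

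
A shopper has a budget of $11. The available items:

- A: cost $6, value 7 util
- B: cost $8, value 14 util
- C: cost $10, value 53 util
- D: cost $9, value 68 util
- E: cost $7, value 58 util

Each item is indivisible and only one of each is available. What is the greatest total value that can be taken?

Check high-value combinations within $11:
- D: cost 9, value 68
- E: cost 7, value 58
- C: cost 10, value 53
- B: cost 8, value 14
- A: cost 6, value 7
Best: 68 util.

68 util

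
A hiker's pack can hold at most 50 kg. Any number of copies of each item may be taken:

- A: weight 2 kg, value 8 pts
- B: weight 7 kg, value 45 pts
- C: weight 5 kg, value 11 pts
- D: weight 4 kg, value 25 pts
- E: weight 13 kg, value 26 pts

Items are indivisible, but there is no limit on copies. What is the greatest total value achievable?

Best value-per-unit is B at 45/7; filling with it alone gives 7×45 = 315.
Optimal mix: 6×B + 2×D → weight 50, value 320.

320 pts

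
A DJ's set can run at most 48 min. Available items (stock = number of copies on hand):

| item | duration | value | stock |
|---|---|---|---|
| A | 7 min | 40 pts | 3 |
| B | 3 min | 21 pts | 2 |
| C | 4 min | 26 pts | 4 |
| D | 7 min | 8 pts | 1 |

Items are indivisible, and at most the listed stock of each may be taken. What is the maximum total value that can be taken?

Best selections within duration 48 and stock limits:
- 3×A + 2×B + 4×C: duration 43, value 266
- 3×A + 1×B + 4×C + 1×D: duration 47, value 253
Best: 266 pts.

266 pts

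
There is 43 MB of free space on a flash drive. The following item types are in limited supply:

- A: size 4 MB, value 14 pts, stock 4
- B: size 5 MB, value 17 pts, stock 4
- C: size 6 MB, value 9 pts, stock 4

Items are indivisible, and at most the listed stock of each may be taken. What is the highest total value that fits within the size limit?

Best selections within size 43 and stock limits:
- 4×A + 4×B + 1×C: size 42, value 133
- 4×A + 3×B + 2×C: size 43, value 125
- 4×A + 4×B: size 36, value 124
- 3×A + 4×B + 1×C: size 38, value 119
Best: 133 pts.

133 pts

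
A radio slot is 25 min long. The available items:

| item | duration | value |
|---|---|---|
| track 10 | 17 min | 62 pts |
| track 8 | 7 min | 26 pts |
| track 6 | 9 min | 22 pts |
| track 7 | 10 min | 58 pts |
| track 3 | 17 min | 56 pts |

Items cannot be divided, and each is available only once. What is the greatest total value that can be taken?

88 pts

Check high-value combinations within 25 min:
- track 10+track 8: duration 17+7=24, value 62+26=88
- track 8+track 7: duration 7+10=17, value 26+58=84
- track 8+track 3: duration 7+17=24, value 26+56=82
- track 6+track 7: duration 9+10=19, value 22+58=80
- track 10: duration 17, value 62
Best: 88 pts.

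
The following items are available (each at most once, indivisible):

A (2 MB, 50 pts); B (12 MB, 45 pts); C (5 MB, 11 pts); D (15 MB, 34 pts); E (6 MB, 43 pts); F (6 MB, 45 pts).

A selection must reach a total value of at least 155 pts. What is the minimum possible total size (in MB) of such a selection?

Subsets with value ≥ 155, sorted by total size:
- A+B+E+F: size 26, value 183
- A+D+E+F: size 29, value 172
- A+B+C+E+F: size 31, value 194
Minimum size: 26 MB.

26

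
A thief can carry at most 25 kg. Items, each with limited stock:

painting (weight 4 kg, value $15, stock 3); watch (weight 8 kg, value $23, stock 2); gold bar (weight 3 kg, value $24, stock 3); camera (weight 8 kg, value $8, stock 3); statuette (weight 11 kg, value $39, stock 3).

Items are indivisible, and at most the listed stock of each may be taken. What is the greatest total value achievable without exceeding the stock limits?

$126

Best selections within weight 25 and stock limits:
- 1×painting + 3×gold bar + 1×statuette: weight 24, value 126
- 2×painting + 1×watch + 3×gold bar: weight 25, value 125
- 2×watch + 3×gold bar: weight 25, value 118
Best: $126.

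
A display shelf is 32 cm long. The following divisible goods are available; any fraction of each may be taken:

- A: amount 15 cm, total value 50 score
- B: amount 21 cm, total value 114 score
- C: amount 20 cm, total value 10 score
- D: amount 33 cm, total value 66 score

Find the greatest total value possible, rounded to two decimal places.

150.67

Take in order of value per unit:
- B (114/21 per unit): all 21 → value 114, running total 114.00
- A (50/15 per unit): 11 of 15 → value 11×50/15 = 36.6667, running total 150.67
Total 150.67.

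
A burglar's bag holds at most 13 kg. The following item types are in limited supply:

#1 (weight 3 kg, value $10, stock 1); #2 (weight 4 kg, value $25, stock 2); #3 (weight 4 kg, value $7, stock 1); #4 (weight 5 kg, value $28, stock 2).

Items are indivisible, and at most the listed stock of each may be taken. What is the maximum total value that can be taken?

$78

Best selections within weight 13 and stock limits:
- 2×#2 + 1×#4: weight 13, value 78
- 1×#1 + 2×#4: weight 13, value 66
- 1×#1 + 1×#2 + 1×#4: weight 12, value 63
Best: $78.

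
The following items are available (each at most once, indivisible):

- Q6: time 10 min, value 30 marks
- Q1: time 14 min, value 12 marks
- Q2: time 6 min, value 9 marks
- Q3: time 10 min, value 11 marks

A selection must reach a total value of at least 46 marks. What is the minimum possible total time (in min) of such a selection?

Subsets with value ≥ 46, sorted by total time:
- Q6+Q2+Q3: time 26, value 50
- Q6+Q1+Q2: time 30, value 51
- Q6+Q1+Q3: time 34, value 53
Minimum time: 26 min.

26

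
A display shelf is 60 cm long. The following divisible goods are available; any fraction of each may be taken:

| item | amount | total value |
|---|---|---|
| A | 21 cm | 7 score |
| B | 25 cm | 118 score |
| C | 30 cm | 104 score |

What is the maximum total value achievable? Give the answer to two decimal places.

Take in order of value per unit:
- B (118/25 per unit): all 25 → value 118, running total 118.00
- C (104/30 per unit): all 30 → value 104, running total 222.00
- A (7/21 per unit): 5 of 21 → value 5×7/21 = 1.6667, running total 223.67
Total 223.67.

223.67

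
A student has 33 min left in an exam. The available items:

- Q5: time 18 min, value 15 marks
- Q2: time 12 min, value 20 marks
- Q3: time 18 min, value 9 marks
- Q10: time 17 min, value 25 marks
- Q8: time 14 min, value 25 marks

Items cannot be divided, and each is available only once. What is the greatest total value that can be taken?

This is a 0/1 knapsack; check combinations near the capacity.
- Q10+Q8: time 17+14=31, value 25+25=50
- Q2+Q8: time 12+14=26, value 20+25=45
- Q2+Q10: time 12+17=29, value 20+25=45
- Q5+Q8: time 18+14=32, value 15+25=40
- Q5+Q2: time 18+12=30, value 15+20=35
Best: 50 marks.

50 marks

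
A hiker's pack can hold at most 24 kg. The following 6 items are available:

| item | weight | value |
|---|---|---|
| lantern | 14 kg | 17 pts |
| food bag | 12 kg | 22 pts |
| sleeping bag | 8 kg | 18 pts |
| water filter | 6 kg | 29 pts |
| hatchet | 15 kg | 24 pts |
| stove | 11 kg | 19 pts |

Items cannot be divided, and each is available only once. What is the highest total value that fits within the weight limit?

This is a 0/1 knapsack; check combinations near the capacity.
- water filter+hatchet: weight 6+15=21, value 29+24=53
- food bag+water filter: weight 12+6=18, value 22+29=51
- water filter+stove: weight 6+11=17, value 29+19=48
- sleeping bag+water filter: weight 8+6=14, value 18+29=47
- lantern+water filter: weight 14+6=20, value 17+29=46
Best: 53 pts.

53 pts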